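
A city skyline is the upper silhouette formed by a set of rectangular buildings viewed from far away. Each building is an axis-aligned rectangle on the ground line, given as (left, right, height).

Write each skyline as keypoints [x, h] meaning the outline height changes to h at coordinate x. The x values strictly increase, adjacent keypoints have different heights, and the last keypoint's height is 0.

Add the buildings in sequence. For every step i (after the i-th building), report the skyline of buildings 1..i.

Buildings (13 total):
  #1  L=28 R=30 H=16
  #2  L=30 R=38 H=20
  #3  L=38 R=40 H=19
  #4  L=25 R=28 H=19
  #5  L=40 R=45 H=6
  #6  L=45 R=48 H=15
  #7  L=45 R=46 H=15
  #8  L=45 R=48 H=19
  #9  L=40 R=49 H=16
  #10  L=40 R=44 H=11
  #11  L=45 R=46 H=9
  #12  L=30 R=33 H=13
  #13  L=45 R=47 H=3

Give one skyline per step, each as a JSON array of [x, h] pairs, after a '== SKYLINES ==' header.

== SKYLINES ==
[[28,16],[30,0]]
[[28,16],[30,20],[38,0]]
[[28,16],[30,20],[38,19],[40,0]]
[[25,19],[28,16],[30,20],[38,19],[40,0]]
[[25,19],[28,16],[30,20],[38,19],[40,6],[45,0]]
[[25,19],[28,16],[30,20],[38,19],[40,6],[45,15],[48,0]]
[[25,19],[28,16],[30,20],[38,19],[40,6],[45,15],[48,0]]
[[25,19],[28,16],[30,20],[38,19],[40,6],[45,19],[48,0]]
[[25,19],[28,16],[30,20],[38,19],[40,16],[45,19],[48,16],[49,0]]
[[25,19],[28,16],[30,20],[38,19],[40,16],[45,19],[48,16],[49,0]]
[[25,19],[28,16],[30,20],[38,19],[40,16],[45,19],[48,16],[49,0]]
[[25,19],[28,16],[30,20],[38,19],[40,16],[45,19],[48,16],[49,0]]
[[25,19],[28,16],[30,20],[38,19],[40,16],[45,19],[48,16],[49,0]]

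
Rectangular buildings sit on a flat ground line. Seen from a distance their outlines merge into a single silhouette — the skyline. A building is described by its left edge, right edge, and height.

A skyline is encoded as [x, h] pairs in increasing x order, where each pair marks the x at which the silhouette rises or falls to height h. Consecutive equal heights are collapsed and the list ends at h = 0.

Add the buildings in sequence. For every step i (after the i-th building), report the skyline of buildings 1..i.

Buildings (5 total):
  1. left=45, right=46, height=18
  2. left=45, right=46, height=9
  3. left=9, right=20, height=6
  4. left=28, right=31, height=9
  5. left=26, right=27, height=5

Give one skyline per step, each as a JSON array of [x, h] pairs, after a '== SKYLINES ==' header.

== SKYLINES ==
[[45,18],[46,0]]
[[45,18],[46,0]]
[[9,6],[20,0],[45,18],[46,0]]
[[9,6],[20,0],[28,9],[31,0],[45,18],[46,0]]
[[9,6],[20,0],[26,5],[27,0],[28,9],[31,0],[45,18],[46,0]]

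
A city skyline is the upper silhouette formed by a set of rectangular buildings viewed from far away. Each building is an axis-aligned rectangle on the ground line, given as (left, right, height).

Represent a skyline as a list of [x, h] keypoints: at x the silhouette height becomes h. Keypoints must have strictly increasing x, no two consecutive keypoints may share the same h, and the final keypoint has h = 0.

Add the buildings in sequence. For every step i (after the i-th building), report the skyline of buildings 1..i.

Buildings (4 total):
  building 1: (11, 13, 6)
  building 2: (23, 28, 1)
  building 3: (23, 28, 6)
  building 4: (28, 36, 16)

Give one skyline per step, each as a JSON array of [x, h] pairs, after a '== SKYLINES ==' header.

== SKYLINES ==
[[11,6],[13,0]]
[[11,6],[13,0],[23,1],[28,0]]
[[11,6],[13,0],[23,6],[28,0]]
[[11,6],[13,0],[23,6],[28,16],[36,0]]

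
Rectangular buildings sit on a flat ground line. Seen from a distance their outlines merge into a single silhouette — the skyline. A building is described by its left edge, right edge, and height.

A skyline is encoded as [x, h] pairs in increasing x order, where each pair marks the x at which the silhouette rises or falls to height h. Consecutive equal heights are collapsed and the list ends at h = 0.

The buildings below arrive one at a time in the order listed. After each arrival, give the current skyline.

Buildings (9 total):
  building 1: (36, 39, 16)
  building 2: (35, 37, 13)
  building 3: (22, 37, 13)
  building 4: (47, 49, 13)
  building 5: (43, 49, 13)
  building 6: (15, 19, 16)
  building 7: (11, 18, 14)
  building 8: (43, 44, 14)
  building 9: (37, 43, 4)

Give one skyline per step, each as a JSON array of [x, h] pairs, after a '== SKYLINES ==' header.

== SKYLINES ==
[[36,16],[39,0]]
[[35,13],[36,16],[39,0]]
[[22,13],[36,16],[39,0]]
[[22,13],[36,16],[39,0],[47,13],[49,0]]
[[22,13],[36,16],[39,0],[43,13],[49,0]]
[[15,16],[19,0],[22,13],[36,16],[39,0],[43,13],[49,0]]
[[11,14],[15,16],[19,0],[22,13],[36,16],[39,0],[43,13],[49,0]]
[[11,14],[15,16],[19,0],[22,13],[36,16],[39,0],[43,14],[44,13],[49,0]]
[[11,14],[15,16],[19,0],[22,13],[36,16],[39,4],[43,14],[44,13],[49,0]]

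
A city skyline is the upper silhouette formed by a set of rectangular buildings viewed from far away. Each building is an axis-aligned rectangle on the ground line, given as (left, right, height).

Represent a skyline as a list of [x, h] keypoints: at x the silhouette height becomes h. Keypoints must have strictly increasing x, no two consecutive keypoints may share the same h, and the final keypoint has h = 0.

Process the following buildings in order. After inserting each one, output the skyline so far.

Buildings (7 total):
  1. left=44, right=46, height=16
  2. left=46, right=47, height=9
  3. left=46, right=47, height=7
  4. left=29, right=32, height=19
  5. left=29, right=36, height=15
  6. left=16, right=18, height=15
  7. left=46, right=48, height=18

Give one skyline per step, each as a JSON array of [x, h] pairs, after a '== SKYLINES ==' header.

== SKYLINES ==
[[44,16],[46,0]]
[[44,16],[46,9],[47,0]]
[[44,16],[46,9],[47,0]]
[[29,19],[32,0],[44,16],[46,9],[47,0]]
[[29,19],[32,15],[36,0],[44,16],[46,9],[47,0]]
[[16,15],[18,0],[29,19],[32,15],[36,0],[44,16],[46,9],[47,0]]
[[16,15],[18,0],[29,19],[32,15],[36,0],[44,16],[46,18],[48,0]]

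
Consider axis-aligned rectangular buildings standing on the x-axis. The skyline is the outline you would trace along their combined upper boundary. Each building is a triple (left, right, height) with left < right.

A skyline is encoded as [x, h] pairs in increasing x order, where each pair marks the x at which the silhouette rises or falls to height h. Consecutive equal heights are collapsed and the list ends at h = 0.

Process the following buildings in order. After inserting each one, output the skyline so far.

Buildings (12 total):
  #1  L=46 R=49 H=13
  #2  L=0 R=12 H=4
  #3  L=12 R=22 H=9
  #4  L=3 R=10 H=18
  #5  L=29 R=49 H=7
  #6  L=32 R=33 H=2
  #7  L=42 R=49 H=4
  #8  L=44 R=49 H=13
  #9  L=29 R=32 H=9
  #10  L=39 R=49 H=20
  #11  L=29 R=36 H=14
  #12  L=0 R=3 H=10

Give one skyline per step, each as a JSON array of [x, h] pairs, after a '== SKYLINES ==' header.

== SKYLINES ==
[[46,13],[49,0]]
[[0,4],[12,0],[46,13],[49,0]]
[[0,4],[12,9],[22,0],[46,13],[49,0]]
[[0,4],[3,18],[10,4],[12,9],[22,0],[46,13],[49,0]]
[[0,4],[3,18],[10,4],[12,9],[22,0],[29,7],[46,13],[49,0]]
[[0,4],[3,18],[10,4],[12,9],[22,0],[29,7],[46,13],[49,0]]
[[0,4],[3,18],[10,4],[12,9],[22,0],[29,7],[46,13],[49,0]]
[[0,4],[3,18],[10,4],[12,9],[22,0],[29,7],[44,13],[49,0]]
[[0,4],[3,18],[10,4],[12,9],[22,0],[29,9],[32,7],[44,13],[49,0]]
[[0,4],[3,18],[10,4],[12,9],[22,0],[29,9],[32,7],[39,20],[49,0]]
[[0,4],[3,18],[10,4],[12,9],[22,0],[29,14],[36,7],[39,20],[49,0]]
[[0,10],[3,18],[10,4],[12,9],[22,0],[29,14],[36,7],[39,20],[49,0]]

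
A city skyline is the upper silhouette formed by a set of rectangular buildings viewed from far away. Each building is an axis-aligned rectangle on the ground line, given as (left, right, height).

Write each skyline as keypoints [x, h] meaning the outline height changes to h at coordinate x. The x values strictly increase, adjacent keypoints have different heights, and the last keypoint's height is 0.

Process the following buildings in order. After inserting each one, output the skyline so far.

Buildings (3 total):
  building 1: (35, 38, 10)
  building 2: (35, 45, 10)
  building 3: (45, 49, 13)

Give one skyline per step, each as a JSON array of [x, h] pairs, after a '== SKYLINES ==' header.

== SKYLINES ==
[[35,10],[38,0]]
[[35,10],[45,0]]
[[35,10],[45,13],[49,0]]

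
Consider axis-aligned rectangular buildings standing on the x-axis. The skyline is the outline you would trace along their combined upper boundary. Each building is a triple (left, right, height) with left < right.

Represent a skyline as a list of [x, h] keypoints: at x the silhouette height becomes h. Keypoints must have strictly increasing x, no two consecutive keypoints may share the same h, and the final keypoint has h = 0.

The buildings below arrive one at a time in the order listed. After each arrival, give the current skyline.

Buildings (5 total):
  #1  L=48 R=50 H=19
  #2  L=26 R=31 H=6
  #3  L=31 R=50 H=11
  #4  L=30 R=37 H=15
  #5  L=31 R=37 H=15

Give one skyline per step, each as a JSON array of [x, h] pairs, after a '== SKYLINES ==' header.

== SKYLINES ==
[[48,19],[50,0]]
[[26,6],[31,0],[48,19],[50,0]]
[[26,6],[31,11],[48,19],[50,0]]
[[26,6],[30,15],[37,11],[48,19],[50,0]]
[[26,6],[30,15],[37,11],[48,19],[50,0]]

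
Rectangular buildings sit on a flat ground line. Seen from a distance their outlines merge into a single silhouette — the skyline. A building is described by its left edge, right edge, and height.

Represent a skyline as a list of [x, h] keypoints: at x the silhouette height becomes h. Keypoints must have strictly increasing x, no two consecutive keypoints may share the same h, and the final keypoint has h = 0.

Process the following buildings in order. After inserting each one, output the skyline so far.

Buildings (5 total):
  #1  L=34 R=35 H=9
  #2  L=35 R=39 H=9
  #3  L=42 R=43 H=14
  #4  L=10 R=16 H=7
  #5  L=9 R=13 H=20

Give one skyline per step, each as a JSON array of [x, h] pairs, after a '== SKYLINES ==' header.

== SKYLINES ==
[[34,9],[35,0]]
[[34,9],[39,0]]
[[34,9],[39,0],[42,14],[43,0]]
[[10,7],[16,0],[34,9],[39,0],[42,14],[43,0]]
[[9,20],[13,7],[16,0],[34,9],[39,0],[42,14],[43,0]]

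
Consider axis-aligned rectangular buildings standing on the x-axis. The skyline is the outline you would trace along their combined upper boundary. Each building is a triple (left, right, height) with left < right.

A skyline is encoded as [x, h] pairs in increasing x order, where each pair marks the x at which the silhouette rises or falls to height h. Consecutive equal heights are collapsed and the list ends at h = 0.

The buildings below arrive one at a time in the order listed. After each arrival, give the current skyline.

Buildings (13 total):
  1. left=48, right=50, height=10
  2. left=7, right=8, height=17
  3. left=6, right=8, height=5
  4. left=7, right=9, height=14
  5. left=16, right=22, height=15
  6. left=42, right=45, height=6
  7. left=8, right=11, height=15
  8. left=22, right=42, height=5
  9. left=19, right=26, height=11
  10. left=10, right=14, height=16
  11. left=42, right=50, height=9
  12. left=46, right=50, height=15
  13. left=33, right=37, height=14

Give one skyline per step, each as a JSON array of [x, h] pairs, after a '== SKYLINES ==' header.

== SKYLINES ==
[[48,10],[50,0]]
[[7,17],[8,0],[48,10],[50,0]]
[[6,5],[7,17],[8,0],[48,10],[50,0]]
[[6,5],[7,17],[8,14],[9,0],[48,10],[50,0]]
[[6,5],[7,17],[8,14],[9,0],[16,15],[22,0],[48,10],[50,0]]
[[6,5],[7,17],[8,14],[9,0],[16,15],[22,0],[42,6],[45,0],[48,10],[50,0]]
[[6,5],[7,17],[8,15],[11,0],[16,15],[22,0],[42,6],[45,0],[48,10],[50,0]]
[[6,5],[7,17],[8,15],[11,0],[16,15],[22,5],[42,6],[45,0],[48,10],[50,0]]
[[6,5],[7,17],[8,15],[11,0],[16,15],[22,11],[26,5],[42,6],[45,0],[48,10],[50,0]]
[[6,5],[7,17],[8,15],[10,16],[14,0],[16,15],[22,11],[26,5],[42,6],[45,0],[48,10],[50,0]]
[[6,5],[7,17],[8,15],[10,16],[14,0],[16,15],[22,11],[26,5],[42,9],[48,10],[50,0]]
[[6,5],[7,17],[8,15],[10,16],[14,0],[16,15],[22,11],[26,5],[42,9],[46,15],[50,0]]
[[6,5],[7,17],[8,15],[10,16],[14,0],[16,15],[22,11],[26,5],[33,14],[37,5],[42,9],[46,15],[50,0]]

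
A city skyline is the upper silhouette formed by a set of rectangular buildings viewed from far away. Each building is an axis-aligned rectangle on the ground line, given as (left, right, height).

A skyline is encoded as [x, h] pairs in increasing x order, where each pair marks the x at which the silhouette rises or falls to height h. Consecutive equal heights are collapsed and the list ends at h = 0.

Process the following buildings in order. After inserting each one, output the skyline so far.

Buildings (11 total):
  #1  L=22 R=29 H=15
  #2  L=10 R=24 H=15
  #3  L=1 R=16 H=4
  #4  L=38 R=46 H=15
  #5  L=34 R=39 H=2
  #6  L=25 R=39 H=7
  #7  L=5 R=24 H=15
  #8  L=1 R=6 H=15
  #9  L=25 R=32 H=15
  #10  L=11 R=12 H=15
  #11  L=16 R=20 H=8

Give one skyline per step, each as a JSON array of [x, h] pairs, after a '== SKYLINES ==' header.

== SKYLINES ==
[[22,15],[29,0]]
[[10,15],[29,0]]
[[1,4],[10,15],[29,0]]
[[1,4],[10,15],[29,0],[38,15],[46,0]]
[[1,4],[10,15],[29,0],[34,2],[38,15],[46,0]]
[[1,4],[10,15],[29,7],[38,15],[46,0]]
[[1,4],[5,15],[29,7],[38,15],[46,0]]
[[1,15],[29,7],[38,15],[46,0]]
[[1,15],[32,7],[38,15],[46,0]]
[[1,15],[32,7],[38,15],[46,0]]
[[1,15],[32,7],[38,15],[46,0]]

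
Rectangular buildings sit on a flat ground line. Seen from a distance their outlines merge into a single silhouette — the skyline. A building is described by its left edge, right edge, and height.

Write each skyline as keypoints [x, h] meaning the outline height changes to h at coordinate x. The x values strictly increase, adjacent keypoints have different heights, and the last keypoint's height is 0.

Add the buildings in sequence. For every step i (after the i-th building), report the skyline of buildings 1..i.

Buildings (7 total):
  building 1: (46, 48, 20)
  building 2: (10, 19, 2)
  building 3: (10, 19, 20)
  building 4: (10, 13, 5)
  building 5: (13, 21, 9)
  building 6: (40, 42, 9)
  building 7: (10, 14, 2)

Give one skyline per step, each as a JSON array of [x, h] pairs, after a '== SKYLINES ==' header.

== SKYLINES ==
[[46,20],[48,0]]
[[10,2],[19,0],[46,20],[48,0]]
[[10,20],[19,0],[46,20],[48,0]]
[[10,20],[19,0],[46,20],[48,0]]
[[10,20],[19,9],[21,0],[46,20],[48,0]]
[[10,20],[19,9],[21,0],[40,9],[42,0],[46,20],[48,0]]
[[10,20],[19,9],[21,0],[40,9],[42,0],[46,20],[48,0]]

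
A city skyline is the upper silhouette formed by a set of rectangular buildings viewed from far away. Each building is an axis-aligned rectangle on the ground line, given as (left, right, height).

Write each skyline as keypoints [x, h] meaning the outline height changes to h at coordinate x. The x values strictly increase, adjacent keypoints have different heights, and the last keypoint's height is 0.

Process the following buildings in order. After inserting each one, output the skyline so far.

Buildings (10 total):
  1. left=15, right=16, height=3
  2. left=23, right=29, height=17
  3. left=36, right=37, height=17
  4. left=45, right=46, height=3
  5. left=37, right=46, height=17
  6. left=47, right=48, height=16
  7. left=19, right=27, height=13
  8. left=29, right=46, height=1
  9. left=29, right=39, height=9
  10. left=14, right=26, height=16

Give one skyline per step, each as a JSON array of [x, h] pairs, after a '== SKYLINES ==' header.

== SKYLINES ==
[[15,3],[16,0]]
[[15,3],[16,0],[23,17],[29,0]]
[[15,3],[16,0],[23,17],[29,0],[36,17],[37,0]]
[[15,3],[16,0],[23,17],[29,0],[36,17],[37,0],[45,3],[46,0]]
[[15,3],[16,0],[23,17],[29,0],[36,17],[46,0]]
[[15,3],[16,0],[23,17],[29,0],[36,17],[46,0],[47,16],[48,0]]
[[15,3],[16,0],[19,13],[23,17],[29,0],[36,17],[46,0],[47,16],[48,0]]
[[15,3],[16,0],[19,13],[23,17],[29,1],[36,17],[46,0],[47,16],[48,0]]
[[15,3],[16,0],[19,13],[23,17],[29,9],[36,17],[46,0],[47,16],[48,0]]
[[14,16],[23,17],[29,9],[36,17],[46,0],[47,16],[48,0]]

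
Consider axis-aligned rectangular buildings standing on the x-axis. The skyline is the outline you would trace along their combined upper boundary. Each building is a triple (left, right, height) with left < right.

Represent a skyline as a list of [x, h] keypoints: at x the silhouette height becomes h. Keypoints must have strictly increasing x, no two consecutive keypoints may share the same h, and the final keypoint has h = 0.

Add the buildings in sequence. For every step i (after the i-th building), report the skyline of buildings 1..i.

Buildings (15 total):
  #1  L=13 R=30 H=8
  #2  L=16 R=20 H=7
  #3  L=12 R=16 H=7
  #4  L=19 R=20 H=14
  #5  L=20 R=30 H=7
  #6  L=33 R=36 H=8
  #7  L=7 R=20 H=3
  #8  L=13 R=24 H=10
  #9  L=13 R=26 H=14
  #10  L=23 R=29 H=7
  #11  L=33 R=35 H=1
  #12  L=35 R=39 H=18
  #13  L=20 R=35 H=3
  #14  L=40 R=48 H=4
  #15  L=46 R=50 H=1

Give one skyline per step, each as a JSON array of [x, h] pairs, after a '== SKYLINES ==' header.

== SKYLINES ==
[[13,8],[30,0]]
[[13,8],[30,0]]
[[12,7],[13,8],[30,0]]
[[12,7],[13,8],[19,14],[20,8],[30,0]]
[[12,7],[13,8],[19,14],[20,8],[30,0]]
[[12,7],[13,8],[19,14],[20,8],[30,0],[33,8],[36,0]]
[[7,3],[12,7],[13,8],[19,14],[20,8],[30,0],[33,8],[36,0]]
[[7,3],[12,7],[13,10],[19,14],[20,10],[24,8],[30,0],[33,8],[36,0]]
[[7,3],[12,7],[13,14],[26,8],[30,0],[33,8],[36,0]]
[[7,3],[12,7],[13,14],[26,8],[30,0],[33,8],[36,0]]
[[7,3],[12,7],[13,14],[26,8],[30,0],[33,8],[36,0]]
[[7,3],[12,7],[13,14],[26,8],[30,0],[33,8],[35,18],[39,0]]
[[7,3],[12,7],[13,14],[26,8],[30,3],[33,8],[35,18],[39,0]]
[[7,3],[12,7],[13,14],[26,8],[30,3],[33,8],[35,18],[39,0],[40,4],[48,0]]
[[7,3],[12,7],[13,14],[26,8],[30,3],[33,8],[35,18],[39,0],[40,4],[48,1],[50,0]]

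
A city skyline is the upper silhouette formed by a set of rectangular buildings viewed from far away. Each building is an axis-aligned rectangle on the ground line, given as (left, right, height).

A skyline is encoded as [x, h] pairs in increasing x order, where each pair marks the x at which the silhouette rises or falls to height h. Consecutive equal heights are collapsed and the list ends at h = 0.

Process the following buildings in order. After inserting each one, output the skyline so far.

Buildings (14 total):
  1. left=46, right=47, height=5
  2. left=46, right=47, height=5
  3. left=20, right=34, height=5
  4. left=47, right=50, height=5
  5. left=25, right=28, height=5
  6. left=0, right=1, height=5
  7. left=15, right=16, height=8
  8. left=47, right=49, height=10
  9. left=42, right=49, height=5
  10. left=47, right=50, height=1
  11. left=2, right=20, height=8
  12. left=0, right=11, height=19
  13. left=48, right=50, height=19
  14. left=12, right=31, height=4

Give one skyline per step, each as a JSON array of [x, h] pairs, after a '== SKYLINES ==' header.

== SKYLINES ==
[[46,5],[47,0]]
[[46,5],[47,0]]
[[20,5],[34,0],[46,5],[47,0]]
[[20,5],[34,0],[46,5],[50,0]]
[[20,5],[34,0],[46,5],[50,0]]
[[0,5],[1,0],[20,5],[34,0],[46,5],[50,0]]
[[0,5],[1,0],[15,8],[16,0],[20,5],[34,0],[46,5],[50,0]]
[[0,5],[1,0],[15,8],[16,0],[20,5],[34,0],[46,5],[47,10],[49,5],[50,0]]
[[0,5],[1,0],[15,8],[16,0],[20,5],[34,0],[42,5],[47,10],[49,5],[50,0]]
[[0,5],[1,0],[15,8],[16,0],[20,5],[34,0],[42,5],[47,10],[49,5],[50,0]]
[[0,5],[1,0],[2,8],[20,5],[34,0],[42,5],[47,10],[49,5],[50,0]]
[[0,19],[11,8],[20,5],[34,0],[42,5],[47,10],[49,5],[50,0]]
[[0,19],[11,8],[20,5],[34,0],[42,5],[47,10],[48,19],[50,0]]
[[0,19],[11,8],[20,5],[34,0],[42,5],[47,10],[48,19],[50,0]]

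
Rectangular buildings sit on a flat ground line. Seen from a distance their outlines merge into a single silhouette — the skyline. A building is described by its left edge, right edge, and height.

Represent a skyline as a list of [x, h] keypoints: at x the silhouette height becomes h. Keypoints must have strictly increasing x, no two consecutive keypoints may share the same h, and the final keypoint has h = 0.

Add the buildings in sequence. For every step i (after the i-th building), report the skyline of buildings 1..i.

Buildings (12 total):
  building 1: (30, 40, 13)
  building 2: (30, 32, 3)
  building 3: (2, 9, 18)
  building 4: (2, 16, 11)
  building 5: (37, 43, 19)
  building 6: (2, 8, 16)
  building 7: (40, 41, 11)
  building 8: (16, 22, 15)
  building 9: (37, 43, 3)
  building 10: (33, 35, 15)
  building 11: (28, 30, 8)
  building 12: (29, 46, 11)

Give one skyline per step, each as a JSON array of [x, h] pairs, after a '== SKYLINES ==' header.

== SKYLINES ==
[[30,13],[40,0]]
[[30,13],[40,0]]
[[2,18],[9,0],[30,13],[40,0]]
[[2,18],[9,11],[16,0],[30,13],[40,0]]
[[2,18],[9,11],[16,0],[30,13],[37,19],[43,0]]
[[2,18],[9,11],[16,0],[30,13],[37,19],[43,0]]
[[2,18],[9,11],[16,0],[30,13],[37,19],[43,0]]
[[2,18],[9,11],[16,15],[22,0],[30,13],[37,19],[43,0]]
[[2,18],[9,11],[16,15],[22,0],[30,13],[37,19],[43,0]]
[[2,18],[9,11],[16,15],[22,0],[30,13],[33,15],[35,13],[37,19],[43,0]]
[[2,18],[9,11],[16,15],[22,0],[28,8],[30,13],[33,15],[35,13],[37,19],[43,0]]
[[2,18],[9,11],[16,15],[22,0],[28,8],[29,11],[30,13],[33,15],[35,13],[37,19],[43,11],[46,0]]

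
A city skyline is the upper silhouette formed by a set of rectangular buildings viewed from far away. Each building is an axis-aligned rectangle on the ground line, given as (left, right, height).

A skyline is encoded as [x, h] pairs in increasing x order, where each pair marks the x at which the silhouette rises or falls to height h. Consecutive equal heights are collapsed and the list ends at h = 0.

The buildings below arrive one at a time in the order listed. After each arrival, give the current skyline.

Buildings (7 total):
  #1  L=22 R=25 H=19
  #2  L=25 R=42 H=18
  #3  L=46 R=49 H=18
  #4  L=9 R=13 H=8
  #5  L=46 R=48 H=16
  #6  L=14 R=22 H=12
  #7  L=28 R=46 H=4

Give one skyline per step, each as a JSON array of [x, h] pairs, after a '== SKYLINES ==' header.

== SKYLINES ==
[[22,19],[25,0]]
[[22,19],[25,18],[42,0]]
[[22,19],[25,18],[42,0],[46,18],[49,0]]
[[9,8],[13,0],[22,19],[25,18],[42,0],[46,18],[49,0]]
[[9,8],[13,0],[22,19],[25,18],[42,0],[46,18],[49,0]]
[[9,8],[13,0],[14,12],[22,19],[25,18],[42,0],[46,18],[49,0]]
[[9,8],[13,0],[14,12],[22,19],[25,18],[42,4],[46,18],[49,0]]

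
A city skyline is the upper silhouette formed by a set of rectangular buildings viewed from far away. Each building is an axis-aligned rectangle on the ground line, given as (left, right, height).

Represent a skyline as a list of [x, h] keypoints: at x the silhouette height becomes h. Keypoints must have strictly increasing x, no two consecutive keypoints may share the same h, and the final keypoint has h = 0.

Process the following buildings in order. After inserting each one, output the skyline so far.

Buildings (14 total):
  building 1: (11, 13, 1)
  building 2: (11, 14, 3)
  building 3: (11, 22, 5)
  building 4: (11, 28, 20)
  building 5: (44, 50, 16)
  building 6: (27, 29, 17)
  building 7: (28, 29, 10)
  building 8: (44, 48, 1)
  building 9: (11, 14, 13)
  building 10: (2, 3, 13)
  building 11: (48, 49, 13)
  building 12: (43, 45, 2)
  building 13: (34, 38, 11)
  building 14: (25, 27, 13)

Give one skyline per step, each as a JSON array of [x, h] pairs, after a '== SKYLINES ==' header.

== SKYLINES ==
[[11,1],[13,0]]
[[11,3],[14,0]]
[[11,5],[22,0]]
[[11,20],[28,0]]
[[11,20],[28,0],[44,16],[50,0]]
[[11,20],[28,17],[29,0],[44,16],[50,0]]
[[11,20],[28,17],[29,0],[44,16],[50,0]]
[[11,20],[28,17],[29,0],[44,16],[50,0]]
[[11,20],[28,17],[29,0],[44,16],[50,0]]
[[2,13],[3,0],[11,20],[28,17],[29,0],[44,16],[50,0]]
[[2,13],[3,0],[11,20],[28,17],[29,0],[44,16],[50,0]]
[[2,13],[3,0],[11,20],[28,17],[29,0],[43,2],[44,16],[50,0]]
[[2,13],[3,0],[11,20],[28,17],[29,0],[34,11],[38,0],[43,2],[44,16],[50,0]]
[[2,13],[3,0],[11,20],[28,17],[29,0],[34,11],[38,0],[43,2],[44,16],[50,0]]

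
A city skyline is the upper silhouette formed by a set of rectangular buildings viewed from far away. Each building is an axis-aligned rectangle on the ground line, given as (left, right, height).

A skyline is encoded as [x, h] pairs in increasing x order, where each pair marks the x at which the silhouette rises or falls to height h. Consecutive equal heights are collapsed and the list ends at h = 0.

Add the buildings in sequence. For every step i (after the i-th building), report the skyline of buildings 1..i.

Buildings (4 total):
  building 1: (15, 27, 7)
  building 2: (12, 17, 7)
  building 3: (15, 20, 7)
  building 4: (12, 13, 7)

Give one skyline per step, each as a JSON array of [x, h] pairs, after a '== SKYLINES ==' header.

== SKYLINES ==
[[15,7],[27,0]]
[[12,7],[27,0]]
[[12,7],[27,0]]
[[12,7],[27,0]]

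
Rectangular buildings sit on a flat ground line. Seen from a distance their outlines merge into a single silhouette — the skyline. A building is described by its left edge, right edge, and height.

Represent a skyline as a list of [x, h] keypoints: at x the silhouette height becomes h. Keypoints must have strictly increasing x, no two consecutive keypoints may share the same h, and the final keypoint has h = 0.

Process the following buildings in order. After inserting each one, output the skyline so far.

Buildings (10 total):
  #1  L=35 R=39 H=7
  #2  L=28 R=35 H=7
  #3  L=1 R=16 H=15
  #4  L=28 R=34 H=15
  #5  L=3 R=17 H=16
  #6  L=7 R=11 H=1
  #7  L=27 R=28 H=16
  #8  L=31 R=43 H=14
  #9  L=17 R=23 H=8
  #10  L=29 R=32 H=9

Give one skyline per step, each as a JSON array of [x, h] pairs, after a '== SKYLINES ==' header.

== SKYLINES ==
[[35,7],[39,0]]
[[28,7],[39,0]]
[[1,15],[16,0],[28,7],[39,0]]
[[1,15],[16,0],[28,15],[34,7],[39,0]]
[[1,15],[3,16],[17,0],[28,15],[34,7],[39,0]]
[[1,15],[3,16],[17,0],[28,15],[34,7],[39,0]]
[[1,15],[3,16],[17,0],[27,16],[28,15],[34,7],[39,0]]
[[1,15],[3,16],[17,0],[27,16],[28,15],[34,14],[43,0]]
[[1,15],[3,16],[17,8],[23,0],[27,16],[28,15],[34,14],[43,0]]
[[1,15],[3,16],[17,8],[23,0],[27,16],[28,15],[34,14],[43,0]]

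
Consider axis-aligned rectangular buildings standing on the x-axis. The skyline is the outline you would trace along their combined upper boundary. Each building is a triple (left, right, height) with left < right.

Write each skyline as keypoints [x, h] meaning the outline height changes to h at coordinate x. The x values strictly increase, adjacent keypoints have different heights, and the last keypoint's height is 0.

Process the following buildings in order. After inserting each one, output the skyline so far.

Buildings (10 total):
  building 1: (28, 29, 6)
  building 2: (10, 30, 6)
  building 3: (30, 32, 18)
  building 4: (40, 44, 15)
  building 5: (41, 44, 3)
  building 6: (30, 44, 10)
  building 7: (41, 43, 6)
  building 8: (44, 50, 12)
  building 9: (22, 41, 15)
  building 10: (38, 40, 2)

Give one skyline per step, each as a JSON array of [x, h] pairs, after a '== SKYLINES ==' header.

== SKYLINES ==
[[28,6],[29,0]]
[[10,6],[30,0]]
[[10,6],[30,18],[32,0]]
[[10,6],[30,18],[32,0],[40,15],[44,0]]
[[10,6],[30,18],[32,0],[40,15],[44,0]]
[[10,6],[30,18],[32,10],[40,15],[44,0]]
[[10,6],[30,18],[32,10],[40,15],[44,0]]
[[10,6],[30,18],[32,10],[40,15],[44,12],[50,0]]
[[10,6],[22,15],[30,18],[32,15],[44,12],[50,0]]
[[10,6],[22,15],[30,18],[32,15],[44,12],[50,0]]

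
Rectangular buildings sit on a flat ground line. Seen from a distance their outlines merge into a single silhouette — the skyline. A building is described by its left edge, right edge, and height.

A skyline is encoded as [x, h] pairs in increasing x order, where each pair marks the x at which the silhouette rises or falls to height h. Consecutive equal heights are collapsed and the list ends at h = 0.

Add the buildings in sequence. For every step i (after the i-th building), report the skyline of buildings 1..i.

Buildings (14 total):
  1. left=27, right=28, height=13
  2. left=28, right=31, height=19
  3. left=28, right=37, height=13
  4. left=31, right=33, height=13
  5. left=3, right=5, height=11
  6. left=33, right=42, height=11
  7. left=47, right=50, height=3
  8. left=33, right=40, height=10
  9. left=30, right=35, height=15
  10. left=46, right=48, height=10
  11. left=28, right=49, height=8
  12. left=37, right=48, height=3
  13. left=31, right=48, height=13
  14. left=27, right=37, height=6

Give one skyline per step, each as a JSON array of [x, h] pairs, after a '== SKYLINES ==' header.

== SKYLINES ==
[[27,13],[28,0]]
[[27,13],[28,19],[31,0]]
[[27,13],[28,19],[31,13],[37,0]]
[[27,13],[28,19],[31,13],[37,0]]
[[3,11],[5,0],[27,13],[28,19],[31,13],[37,0]]
[[3,11],[5,0],[27,13],[28,19],[31,13],[37,11],[42,0]]
[[3,11],[5,0],[27,13],[28,19],[31,13],[37,11],[42,0],[47,3],[50,0]]
[[3,11],[5,0],[27,13],[28,19],[31,13],[37,11],[42,0],[47,3],[50,0]]
[[3,11],[5,0],[27,13],[28,19],[31,15],[35,13],[37,11],[42,0],[47,3],[50,0]]
[[3,11],[5,0],[27,13],[28,19],[31,15],[35,13],[37,11],[42,0],[46,10],[48,3],[50,0]]
[[3,11],[5,0],[27,13],[28,19],[31,15],[35,13],[37,11],[42,8],[46,10],[48,8],[49,3],[50,0]]
[[3,11],[5,0],[27,13],[28,19],[31,15],[35,13],[37,11],[42,8],[46,10],[48,8],[49,3],[50,0]]
[[3,11],[5,0],[27,13],[28,19],[31,15],[35,13],[48,8],[49,3],[50,0]]
[[3,11],[5,0],[27,13],[28,19],[31,15],[35,13],[48,8],[49,3],[50,0]]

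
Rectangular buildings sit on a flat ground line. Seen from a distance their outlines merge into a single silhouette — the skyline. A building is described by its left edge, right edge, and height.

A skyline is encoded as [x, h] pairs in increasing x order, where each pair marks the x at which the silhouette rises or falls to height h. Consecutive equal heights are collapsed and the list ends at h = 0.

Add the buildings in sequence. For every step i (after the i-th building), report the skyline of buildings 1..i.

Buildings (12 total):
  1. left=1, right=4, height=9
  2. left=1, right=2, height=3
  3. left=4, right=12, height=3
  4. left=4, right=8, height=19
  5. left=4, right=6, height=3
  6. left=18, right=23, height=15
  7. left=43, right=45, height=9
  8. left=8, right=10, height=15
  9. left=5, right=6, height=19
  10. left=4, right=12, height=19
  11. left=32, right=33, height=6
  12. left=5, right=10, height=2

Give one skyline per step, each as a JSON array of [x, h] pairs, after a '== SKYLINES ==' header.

== SKYLINES ==
[[1,9],[4,0]]
[[1,9],[4,0]]
[[1,9],[4,3],[12,0]]
[[1,9],[4,19],[8,3],[12,0]]
[[1,9],[4,19],[8,3],[12,0]]
[[1,9],[4,19],[8,3],[12,0],[18,15],[23,0]]
[[1,9],[4,19],[8,3],[12,0],[18,15],[23,0],[43,9],[45,0]]
[[1,9],[4,19],[8,15],[10,3],[12,0],[18,15],[23,0],[43,9],[45,0]]
[[1,9],[4,19],[8,15],[10,3],[12,0],[18,15],[23,0],[43,9],[45,0]]
[[1,9],[4,19],[12,0],[18,15],[23,0],[43,9],[45,0]]
[[1,9],[4,19],[12,0],[18,15],[23,0],[32,6],[33,0],[43,9],[45,0]]
[[1,9],[4,19],[12,0],[18,15],[23,0],[32,6],[33,0],[43,9],[45,0]]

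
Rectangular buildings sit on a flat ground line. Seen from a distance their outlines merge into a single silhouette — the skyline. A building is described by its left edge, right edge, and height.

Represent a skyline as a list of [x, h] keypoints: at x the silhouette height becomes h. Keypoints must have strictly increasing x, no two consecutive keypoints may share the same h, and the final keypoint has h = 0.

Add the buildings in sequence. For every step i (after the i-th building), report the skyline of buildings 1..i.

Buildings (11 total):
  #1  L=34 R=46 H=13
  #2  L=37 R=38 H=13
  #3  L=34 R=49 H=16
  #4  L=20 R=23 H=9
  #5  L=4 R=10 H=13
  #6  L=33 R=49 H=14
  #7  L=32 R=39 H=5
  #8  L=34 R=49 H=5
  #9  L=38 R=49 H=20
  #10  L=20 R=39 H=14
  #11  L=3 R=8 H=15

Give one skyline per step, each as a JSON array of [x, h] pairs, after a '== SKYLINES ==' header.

== SKYLINES ==
[[34,13],[46,0]]
[[34,13],[46,0]]
[[34,16],[49,0]]
[[20,9],[23,0],[34,16],[49,0]]
[[4,13],[10,0],[20,9],[23,0],[34,16],[49,0]]
[[4,13],[10,0],[20,9],[23,0],[33,14],[34,16],[49,0]]
[[4,13],[10,0],[20,9],[23,0],[32,5],[33,14],[34,16],[49,0]]
[[4,13],[10,0],[20,9],[23,0],[32,5],[33,14],[34,16],[49,0]]
[[4,13],[10,0],[20,9],[23,0],[32,5],[33,14],[34,16],[38,20],[49,0]]
[[4,13],[10,0],[20,14],[34,16],[38,20],[49,0]]
[[3,15],[8,13],[10,0],[20,14],[34,16],[38,20],[49,0]]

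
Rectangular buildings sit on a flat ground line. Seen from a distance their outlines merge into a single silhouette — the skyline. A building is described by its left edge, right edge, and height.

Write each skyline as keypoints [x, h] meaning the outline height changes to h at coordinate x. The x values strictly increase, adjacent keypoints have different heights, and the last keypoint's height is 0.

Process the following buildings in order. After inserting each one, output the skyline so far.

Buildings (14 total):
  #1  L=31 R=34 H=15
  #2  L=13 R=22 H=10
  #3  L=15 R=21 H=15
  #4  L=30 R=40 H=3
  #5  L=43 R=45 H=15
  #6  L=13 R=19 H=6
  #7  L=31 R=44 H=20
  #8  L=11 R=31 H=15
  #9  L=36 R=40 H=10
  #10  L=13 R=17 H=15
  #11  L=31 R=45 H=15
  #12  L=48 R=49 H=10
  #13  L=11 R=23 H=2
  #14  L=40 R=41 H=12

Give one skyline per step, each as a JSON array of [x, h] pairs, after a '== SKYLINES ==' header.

== SKYLINES ==
[[31,15],[34,0]]
[[13,10],[22,0],[31,15],[34,0]]
[[13,10],[15,15],[21,10],[22,0],[31,15],[34,0]]
[[13,10],[15,15],[21,10],[22,0],[30,3],[31,15],[34,3],[40,0]]
[[13,10],[15,15],[21,10],[22,0],[30,3],[31,15],[34,3],[40,0],[43,15],[45,0]]
[[13,10],[15,15],[21,10],[22,0],[30,3],[31,15],[34,3],[40,0],[43,15],[45,0]]
[[13,10],[15,15],[21,10],[22,0],[30,3],[31,20],[44,15],[45,0]]
[[11,15],[31,20],[44,15],[45,0]]
[[11,15],[31,20],[44,15],[45,0]]
[[11,15],[31,20],[44,15],[45,0]]
[[11,15],[31,20],[44,15],[45,0]]
[[11,15],[31,20],[44,15],[45,0],[48,10],[49,0]]
[[11,15],[31,20],[44,15],[45,0],[48,10],[49,0]]
[[11,15],[31,20],[44,15],[45,0],[48,10],[49,0]]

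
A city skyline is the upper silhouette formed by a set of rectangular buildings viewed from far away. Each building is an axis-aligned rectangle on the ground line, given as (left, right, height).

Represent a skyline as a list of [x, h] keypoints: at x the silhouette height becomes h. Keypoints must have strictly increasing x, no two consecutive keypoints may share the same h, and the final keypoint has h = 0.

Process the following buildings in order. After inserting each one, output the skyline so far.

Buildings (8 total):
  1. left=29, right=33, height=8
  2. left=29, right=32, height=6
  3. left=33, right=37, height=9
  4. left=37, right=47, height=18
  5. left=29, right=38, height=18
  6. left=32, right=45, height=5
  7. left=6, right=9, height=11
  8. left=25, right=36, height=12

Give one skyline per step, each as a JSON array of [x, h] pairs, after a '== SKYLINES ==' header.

== SKYLINES ==
[[29,8],[33,0]]
[[29,8],[33,0]]
[[29,8],[33,9],[37,0]]
[[29,8],[33,9],[37,18],[47,0]]
[[29,18],[47,0]]
[[29,18],[47,0]]
[[6,11],[9,0],[29,18],[47,0]]
[[6,11],[9,0],[25,12],[29,18],[47,0]]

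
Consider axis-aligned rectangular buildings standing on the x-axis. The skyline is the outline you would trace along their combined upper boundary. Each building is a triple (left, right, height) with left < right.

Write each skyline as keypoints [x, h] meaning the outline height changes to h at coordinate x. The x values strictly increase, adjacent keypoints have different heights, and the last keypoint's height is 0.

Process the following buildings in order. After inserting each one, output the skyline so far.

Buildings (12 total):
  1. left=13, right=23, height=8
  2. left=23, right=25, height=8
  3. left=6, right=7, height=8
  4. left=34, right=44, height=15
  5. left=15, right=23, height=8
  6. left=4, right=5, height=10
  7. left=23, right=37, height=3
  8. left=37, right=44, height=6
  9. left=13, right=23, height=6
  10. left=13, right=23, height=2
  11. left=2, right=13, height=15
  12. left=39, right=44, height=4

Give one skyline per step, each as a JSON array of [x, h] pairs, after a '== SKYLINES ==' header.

== SKYLINES ==
[[13,8],[23,0]]
[[13,8],[25,0]]
[[6,8],[7,0],[13,8],[25,0]]
[[6,8],[7,0],[13,8],[25,0],[34,15],[44,0]]
[[6,8],[7,0],[13,8],[25,0],[34,15],[44,0]]
[[4,10],[5,0],[6,8],[7,0],[13,8],[25,0],[34,15],[44,0]]
[[4,10],[5,0],[6,8],[7,0],[13,8],[25,3],[34,15],[44,0]]
[[4,10],[5,0],[6,8],[7,0],[13,8],[25,3],[34,15],[44,0]]
[[4,10],[5,0],[6,8],[7,0],[13,8],[25,3],[34,15],[44,0]]
[[4,10],[5,0],[6,8],[7,0],[13,8],[25,3],[34,15],[44,0]]
[[2,15],[13,8],[25,3],[34,15],[44,0]]
[[2,15],[13,8],[25,3],[34,15],[44,0]]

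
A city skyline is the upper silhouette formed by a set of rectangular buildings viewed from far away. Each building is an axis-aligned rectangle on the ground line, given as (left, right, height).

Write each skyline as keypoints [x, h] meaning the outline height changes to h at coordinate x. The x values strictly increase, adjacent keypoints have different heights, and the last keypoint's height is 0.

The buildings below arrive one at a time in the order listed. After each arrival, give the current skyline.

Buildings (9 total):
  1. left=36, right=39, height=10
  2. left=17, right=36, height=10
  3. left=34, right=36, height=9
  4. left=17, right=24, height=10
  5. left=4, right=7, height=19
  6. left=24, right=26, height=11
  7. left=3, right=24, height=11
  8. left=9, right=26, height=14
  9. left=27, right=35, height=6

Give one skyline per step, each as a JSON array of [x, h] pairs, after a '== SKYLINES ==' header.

== SKYLINES ==
[[36,10],[39,0]]
[[17,10],[39,0]]
[[17,10],[39,0]]
[[17,10],[39,0]]
[[4,19],[7,0],[17,10],[39,0]]
[[4,19],[7,0],[17,10],[24,11],[26,10],[39,0]]
[[3,11],[4,19],[7,11],[26,10],[39,0]]
[[3,11],[4,19],[7,11],[9,14],[26,10],[39,0]]
[[3,11],[4,19],[7,11],[9,14],[26,10],[39,0]]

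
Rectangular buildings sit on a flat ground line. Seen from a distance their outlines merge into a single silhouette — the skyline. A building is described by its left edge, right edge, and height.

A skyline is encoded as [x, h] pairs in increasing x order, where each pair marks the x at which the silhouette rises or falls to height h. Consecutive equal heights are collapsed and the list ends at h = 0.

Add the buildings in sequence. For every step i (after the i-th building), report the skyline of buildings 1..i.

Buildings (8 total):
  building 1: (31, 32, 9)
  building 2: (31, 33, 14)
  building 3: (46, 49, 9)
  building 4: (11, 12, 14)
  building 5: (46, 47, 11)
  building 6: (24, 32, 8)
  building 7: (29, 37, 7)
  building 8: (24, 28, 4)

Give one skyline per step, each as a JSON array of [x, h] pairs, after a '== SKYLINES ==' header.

== SKYLINES ==
[[31,9],[32,0]]
[[31,14],[33,0]]
[[31,14],[33,0],[46,9],[49,0]]
[[11,14],[12,0],[31,14],[33,0],[46,9],[49,0]]
[[11,14],[12,0],[31,14],[33,0],[46,11],[47,9],[49,0]]
[[11,14],[12,0],[24,8],[31,14],[33,0],[46,11],[47,9],[49,0]]
[[11,14],[12,0],[24,8],[31,14],[33,7],[37,0],[46,11],[47,9],[49,0]]
[[11,14],[12,0],[24,8],[31,14],[33,7],[37,0],[46,11],[47,9],[49,0]]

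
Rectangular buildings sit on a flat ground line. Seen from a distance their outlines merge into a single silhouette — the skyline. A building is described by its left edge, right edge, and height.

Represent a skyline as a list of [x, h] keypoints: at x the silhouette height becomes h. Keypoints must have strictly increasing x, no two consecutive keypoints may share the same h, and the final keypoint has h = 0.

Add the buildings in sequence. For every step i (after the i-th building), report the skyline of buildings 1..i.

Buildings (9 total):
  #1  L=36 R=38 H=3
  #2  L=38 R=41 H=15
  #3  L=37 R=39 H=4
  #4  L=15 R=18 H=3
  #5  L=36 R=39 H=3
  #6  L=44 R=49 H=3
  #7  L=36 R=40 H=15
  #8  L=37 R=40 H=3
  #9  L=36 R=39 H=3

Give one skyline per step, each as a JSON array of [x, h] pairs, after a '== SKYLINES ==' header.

== SKYLINES ==
[[36,3],[38,0]]
[[36,3],[38,15],[41,0]]
[[36,3],[37,4],[38,15],[41,0]]
[[15,3],[18,0],[36,3],[37,4],[38,15],[41,0]]
[[15,3],[18,0],[36,3],[37,4],[38,15],[41,0]]
[[15,3],[18,0],[36,3],[37,4],[38,15],[41,0],[44,3],[49,0]]
[[15,3],[18,0],[36,15],[41,0],[44,3],[49,0]]
[[15,3],[18,0],[36,15],[41,0],[44,3],[49,0]]
[[15,3],[18,0],[36,15],[41,0],[44,3],[49,0]]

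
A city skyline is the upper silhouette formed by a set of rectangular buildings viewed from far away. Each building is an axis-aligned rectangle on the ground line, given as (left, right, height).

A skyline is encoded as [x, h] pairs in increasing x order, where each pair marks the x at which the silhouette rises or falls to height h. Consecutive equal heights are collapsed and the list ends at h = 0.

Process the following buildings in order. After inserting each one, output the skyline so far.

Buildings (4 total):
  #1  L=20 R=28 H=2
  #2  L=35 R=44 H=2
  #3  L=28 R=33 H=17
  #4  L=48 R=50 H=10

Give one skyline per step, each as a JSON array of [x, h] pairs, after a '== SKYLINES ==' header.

== SKYLINES ==
[[20,2],[28,0]]
[[20,2],[28,0],[35,2],[44,0]]
[[20,2],[28,17],[33,0],[35,2],[44,0]]
[[20,2],[28,17],[33,0],[35,2],[44,0],[48,10],[50,0]]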